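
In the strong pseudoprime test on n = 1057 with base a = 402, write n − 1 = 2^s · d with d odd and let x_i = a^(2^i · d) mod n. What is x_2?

n − 1 = 1056 = 2^5 · 33, so s = 5 and d = 33.
Repeated squaring mod 1057: 402^1 ≡ 402, 402^2 ≡ 940, 402^4 ≡ 1005, 402^8 ≡ 590, 402^16 ≡ 347, 402^32 ≡ 968.
33 = 32 + 1, so 402^33 ≡ 968·402 ≡ 160 (mod 1057).
x_0 = 160.
x_1 = 160^2 mod 1057 = 232.
x_2 = 232^2 mod 1057 = 974.

974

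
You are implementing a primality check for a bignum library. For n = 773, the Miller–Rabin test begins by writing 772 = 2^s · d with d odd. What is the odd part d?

193

Halving: 772 → 386 → 193; 193 is odd.
So 772 = 2^2 · 193.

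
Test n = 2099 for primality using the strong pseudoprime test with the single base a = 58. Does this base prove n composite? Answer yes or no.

no

n − 1 = 2098 = 2^1 · 1049, so s = 1 and d = 1049.
Repeated squaring mod 2099: 58^1 ≡ 58, 58^2 ≡ 1265, 58^4 ≡ 787, 58^8 ≡ 164, 58^16 ≡ 1708, 58^32 ≡ 1753, 58^64 ≡ 73, 58^128 ≡ 1131, 58^256 ≡ 870, 58^512 ≡ 1260, 58^1024 ≡ 756.
1049 = 1024 + 16 + 8 + 1, so 58^1049 ≡ 756·1708·164·58 ≡ 1 (mod 2099).
x_0 = 58^1049 mod 2099 = 1.
x_0 = 1, so 58 is not a witness.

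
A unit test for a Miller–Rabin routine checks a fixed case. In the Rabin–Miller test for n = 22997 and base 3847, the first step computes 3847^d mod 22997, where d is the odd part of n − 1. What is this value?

5173

n − 1 = 22996 = 2^2 · 5749, so s = 2 and d = 5749.
By repeated squaring, 3847^5749 ≡ 5173 (mod 22997).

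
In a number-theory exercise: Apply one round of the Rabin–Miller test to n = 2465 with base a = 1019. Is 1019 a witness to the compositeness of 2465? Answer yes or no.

no

n − 1 = 2464 = 2^5 · 77, so s = 5 and d = 77.
x_0 = 1019^77 mod 2465 = 2464.
x_0 = 2464 ≡ −1, so 1019 is not a witness.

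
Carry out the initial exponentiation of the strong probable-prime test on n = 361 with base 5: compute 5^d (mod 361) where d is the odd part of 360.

n − 1 = 360 = 2^3 · 45, so s = 3 and d = 45.
Repeated squaring mod 361: 5^1 ≡ 5, 5^2 ≡ 25, 5^4 ≡ 264, 5^8 ≡ 23, 5^16 ≡ 168, 5^32 ≡ 66.
45 = 32 + 8 + 4 + 1, so 5^45 ≡ 66·23·264·5 ≡ 210 (mod 361).

210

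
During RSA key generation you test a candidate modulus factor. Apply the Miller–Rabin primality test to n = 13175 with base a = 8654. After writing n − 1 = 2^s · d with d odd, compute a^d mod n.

n − 1 = 13174 = 2^1 · 6587, so s = 1 and d = 6587.
Repeated squaring mod 13175: 8654^1 ≡ 8654, 8654^2 ≡ 5016, 8654^4 ≡ 9181, 8654^8 ≡ 10286, 8654^16 ≡ 6546, 8654^32 ≡ 5016, 8654^64 ≡ 9181, 8654^128 ≡ 10286, 8654^256 ≡ 6546, 8654^512 ≡ 5016, 8654^1024 ≡ 9181, 8654^2048 ≡ 10286, 8654^4096 ≡ 6546.
6587 = 4096 + 2048 + 256 + 128 + 32 + 16 + 8 + 2 + 1, so 8654^6587 ≡ 6546·10286·6546·10286·5016·6546·10286·5016·8654 ≡ 9759 (mod 13175).

9759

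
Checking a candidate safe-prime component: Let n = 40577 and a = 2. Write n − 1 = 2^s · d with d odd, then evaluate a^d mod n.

27727

n − 1 = 40576 = 2^7 · 317, so s = 7 and d = 317.
Repeated squaring mod 40577: 2^1 ≡ 2, 2^2 ≡ 4, 2^4 ≡ 16, 2^8 ≡ 256, 2^16 ≡ 24959, 2^32 ≡ 13577, 2^64 ≡ 34195, 2^128 ≡ 31193, 2^256 ≡ 7366.
317 = 256 + 32 + 16 + 8 + 4 + 1, so 2^317 ≡ 7366·13577·24959·256·16·2 ≡ 27727 (mod 40577).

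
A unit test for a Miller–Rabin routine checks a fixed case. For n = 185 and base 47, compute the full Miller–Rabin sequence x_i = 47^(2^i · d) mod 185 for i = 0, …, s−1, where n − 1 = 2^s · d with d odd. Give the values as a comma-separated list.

63, 84, 26

n − 1 = 184 = 2^3 · 23, so s = 3 and d = 23.
x_0 = 47^23 mod 185 = 63.
x_1 = 63^2 mod 185 = 84.
x_2 = 84^2 mod 185 = 26.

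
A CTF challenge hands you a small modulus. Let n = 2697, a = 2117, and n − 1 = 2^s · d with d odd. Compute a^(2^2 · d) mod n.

1537

n − 1 = 2696 = 2^3 · 337, so s = 3 and d = 337.
x_0 = 2117^337 mod 2697 = 2552.
x_1 = 2552^2 mod 2697 = 2146.
x_2 = 2146^2 mod 2697 = 1537.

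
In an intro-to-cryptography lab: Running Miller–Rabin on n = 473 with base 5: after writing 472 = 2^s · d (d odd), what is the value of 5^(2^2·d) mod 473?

401

n − 1 = 472 = 2^3 · 59, so s = 3 and d = 59.
x_0 = 5^59 mod 473 = 372.
x_1 = 372^2 mod 473 = 268.
x_2 = 268^2 mod 473 = 401.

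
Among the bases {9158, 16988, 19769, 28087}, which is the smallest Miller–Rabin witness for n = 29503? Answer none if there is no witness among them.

16988

n − 1 = 29502 = 2^1 · 14751, so s = 1 and d = 14751.
Base 9158: x_0 = 9158^14751 mod 29503 = 29502. x_0 = 29502 ≡ −1, so 9158 is not a witness.
Base 16988: x_0 = 16988^14751 mod 29503 = 6135. x_0 ∉ {1, 29502} and s = 1, so 16988 is a Miller–Rabin witness and 29503 is composite.
Base 19769: x_0 = 19769^14751 mod 29503 = 16440. x_0 ∉ {1, 29502} and s = 1, so 19769 is a Miller–Rabin witness and 29503 is composite.
Base 28087: x_0 = 28087^14751 mod 29503 = 28074. x_0 ∉ {1, 29502} and s = 1, so 28087 is a Miller–Rabin witness and 29503 is composite.
The smallest witness among the given bases is 16988.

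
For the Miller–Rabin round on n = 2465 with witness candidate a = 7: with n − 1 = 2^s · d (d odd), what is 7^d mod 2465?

2437

n − 1 = 2464 = 2^5 · 77, so s = 5 and d = 77.
7^77 mod 2465 = 2437.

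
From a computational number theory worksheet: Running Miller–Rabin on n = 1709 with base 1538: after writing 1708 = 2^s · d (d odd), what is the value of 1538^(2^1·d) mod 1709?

n − 1 = 1708 = 2^2 · 427, so s = 2 and d = 427.
x_0 = 1538^427 mod 1709 = 390.
x_1 = 390^2 mod 1709 = 1708.

1708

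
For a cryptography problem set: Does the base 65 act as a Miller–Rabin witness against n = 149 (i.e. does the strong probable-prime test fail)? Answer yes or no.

no

n − 1 = 148 = 2^2 · 37, so s = 2 and d = 37.
x_0 = 65^37 mod 149 = 105.
x_0 is neither 1 nor 148, so continue squaring.
x_1 = 105^2 mod 149 = 148.
x_1 ≡ −1, so 65 is not a witness.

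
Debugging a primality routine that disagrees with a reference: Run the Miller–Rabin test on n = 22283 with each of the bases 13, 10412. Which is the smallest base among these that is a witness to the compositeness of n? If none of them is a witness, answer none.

n − 1 = 22282 = 2^1 · 11141, so s = 1 and d = 11141.
Base 13: x_0 = 13^11141 mod 22283 = 1. x_0 = 1, so 13 is not a witness.
Base 10412: x_0 = 10412^11141 mod 22283 = 22282. x_0 = 22282 ≡ −1, so 10412 is not a witness.
No listed base is a witness for 22283.

none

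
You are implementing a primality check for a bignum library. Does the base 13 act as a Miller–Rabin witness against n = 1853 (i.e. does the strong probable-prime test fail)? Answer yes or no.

n − 1 = 1852 = 2^2 · 463, so s = 2 and d = 463.
x_0 = 13^463 mod 1853 = 446.
x_0 is neither 1 nor 1852, so continue squaring.
x_1 = 446^2 mod 1853 = 645.
Reached i = s−1 = 1 without hitting −1: 13 is a Miller–Rabin witness and 1853 is composite.

yes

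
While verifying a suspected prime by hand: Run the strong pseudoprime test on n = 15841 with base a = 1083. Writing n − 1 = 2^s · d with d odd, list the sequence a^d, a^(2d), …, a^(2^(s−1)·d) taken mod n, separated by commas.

2820, 218, 1, 1, 1

n − 1 = 15840 = 2^5 · 495, so s = 5 and d = 495.
x_0 = 1083^495 mod 15841 = 2820.
x_1 = 2820^2 mod 15841 = 218.
x_2 = 218^2 mod 15841 = 1.
x_3 = 1^2 mod 15841 = 1.
x_4 = 1^2 mod 15841 = 1.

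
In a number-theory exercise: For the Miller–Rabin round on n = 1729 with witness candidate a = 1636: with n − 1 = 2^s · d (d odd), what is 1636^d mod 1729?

265

n − 1 = 1728 = 2^6 · 27, so s = 6 and d = 27.
Repeated squaring mod 1729: 1636^1 ≡ 1636, 1636^2 ≡ 4, 1636^4 ≡ 16, 1636^8 ≡ 256, 1636^16 ≡ 1563.
27 = 16 + 8 + 2 + 1, so 1636^27 ≡ 1563·256·4·1636 ≡ 265 (mod 1729).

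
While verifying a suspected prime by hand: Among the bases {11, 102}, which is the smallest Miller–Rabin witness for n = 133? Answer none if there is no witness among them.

n − 1 = 132 = 2^2 · 33, so s = 2 and d = 33.
Base 11: x_0 = 11^33 mod 133 = 1. x_0 = 1, so 11 is not a witness.
Base 102: x_0 = 102^33 mod 133 = 1. x_0 = 1, so 102 is not a witness.
No listed base is a witness for 133.

none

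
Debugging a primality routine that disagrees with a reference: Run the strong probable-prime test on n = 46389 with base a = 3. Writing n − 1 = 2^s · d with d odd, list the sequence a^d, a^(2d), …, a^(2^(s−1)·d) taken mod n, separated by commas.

n − 1 = 46388 = 2^2 · 11597, so s = 2 and d = 11597.
x_0 = 3^11597 mod 46389 = 21957.
x_1 = 21957^2 mod 46389 = 35361.

21957, 35361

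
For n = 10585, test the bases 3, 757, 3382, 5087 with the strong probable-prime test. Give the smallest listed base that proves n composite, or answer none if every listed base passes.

none

n − 1 = 10584 = 2^3 · 1323, so s = 3 and d = 1323.
Base 3: x_0 = 3^1323 mod 10585 = 8422. x_0 is neither 1 nor 10584, so continue squaring. x_1 = 8422^2 mod 10585 = 10584. x_1 ≡ −1, so 3 is not a witness.
Base 757: x_0 = 757^1323 mod 10585 = 1433. x_0 is neither 1 nor 10584, so continue squaring. x_1 = 1433^2 mod 10585 = 10584. x_1 ≡ −1, so 757 is not a witness.
Base 3382: x_0 = 3382^1323 mod 10585 = 4918. x_0 is neither 1 nor 10584, so continue squaring. x_1 = 4918^2 mod 10585 = 10584. x_1 ≡ −1, so 3382 is not a witness.
Base 5087: x_0 = 5087^1323 mod 10585 = 2163. x_0 is neither 1 nor 10584, so continue squaring. x_1 = 2163^2 mod 10585 = 10584. x_1 ≡ −1, so 5087 is not a witness.
No listed base is a witness for 10585.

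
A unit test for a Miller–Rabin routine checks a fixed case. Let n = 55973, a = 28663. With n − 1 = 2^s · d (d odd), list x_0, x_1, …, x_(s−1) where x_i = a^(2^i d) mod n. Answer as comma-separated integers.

n − 1 = 55972 = 2^2 · 13993, so s = 2 and d = 13993.
x_0 = 28663^13993 mod 55973 = 40350.
x_1 = 40350^2 mod 55973 = 35849.

40350, 35849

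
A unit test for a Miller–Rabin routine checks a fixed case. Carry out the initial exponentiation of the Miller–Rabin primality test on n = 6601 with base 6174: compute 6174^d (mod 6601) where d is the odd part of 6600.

n − 1 = 6600 = 2^3 · 825, so s = 3 and d = 825.
Repeated squaring mod 6601: 6174^1 ≡ 6174, 6174^2 ≡ 4102, 6174^4 ≡ 455, 6174^8 ≡ 2394, 6174^16 ≡ 1568, 6174^32 ≡ 3052, 6174^64 ≡ 693, 6174^128 ≡ 4977, 6174^256 ≡ 3577, 6174^512 ≡ 2191.
825 = 512 + 256 + 32 + 16 + 8 + 1, so 6174^825 ≡ 2191·3577·3052·1568·2394·6174 ≡ 5726 (mod 6601).

5726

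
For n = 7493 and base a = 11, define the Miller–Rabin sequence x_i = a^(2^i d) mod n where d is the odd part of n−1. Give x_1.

n − 1 = 7492 = 2^2 · 1873, so s = 2 and d = 1873.
x_0 = 11^1873 mod 7493 = 5383.
x_1 = 5383^2 mod 7493 = 1258.

1258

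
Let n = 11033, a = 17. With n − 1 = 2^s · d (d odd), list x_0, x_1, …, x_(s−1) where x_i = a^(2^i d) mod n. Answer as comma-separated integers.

5491, 8925, 8398

n − 1 = 11032 = 2^3 · 1379, so s = 3 and d = 1379.
x_0 = 17^1379 mod 11033 = 5491.
x_1 = 5491^2 mod 11033 = 8925.
x_2 = 8925^2 mod 11033 = 8398.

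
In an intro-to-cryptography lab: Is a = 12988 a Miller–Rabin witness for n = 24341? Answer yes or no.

yes

n − 1 = 24340 = 2^2 · 6085, so s = 2 and d = 6085.
x_0 = 12988^6085 mod 24341 = 5949.
x_0 is neither 1 nor 24340, so continue squaring.
x_1 = 5949^2 mod 24341 = 23128.
Reached i = s−1 = 1 without hitting −1: 12988 is a Miller–Rabin witness and 24341 is composite.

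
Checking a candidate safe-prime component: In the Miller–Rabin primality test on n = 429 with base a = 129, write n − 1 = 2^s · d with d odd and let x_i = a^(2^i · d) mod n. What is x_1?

n − 1 = 428 = 2^2 · 107, so s = 2 and d = 107.
Repeated squaring mod 429: 129^1 ≡ 129, 129^2 ≡ 339, 129^4 ≡ 378, 129^8 ≡ 27, 129^16 ≡ 300, 129^32 ≡ 339, 129^64 ≡ 378.
107 = 64 + 32 + 8 + 2 + 1, so 129^107 ≡ 378·339·27·339·129 ≡ 90 (mod 429).
x_0 = 90.
x_1 = 90^2 mod 429 = 378.

378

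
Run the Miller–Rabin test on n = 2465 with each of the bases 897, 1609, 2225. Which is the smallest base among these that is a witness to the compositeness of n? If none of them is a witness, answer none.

n − 1 = 2464 = 2^5 · 77, so s = 5 and d = 77.
Base 897: x_0 = 897^77 mod 2465 = 302. x_0 is neither 1 nor 2464, so continue squaring. x_1 = 302^2 mod 2465 = 2464. x_1 ≡ −1, so 897 is not a witness.
Base 1609: x_0 = 1609^77 mod 2465 = 1554. x_0 is neither 1 nor 2464, so continue squaring. x_1 = 1554^2 mod 2465 = 1681. x_2 = 1681^2 mod 2465 = 871. x_3 = 871^2 mod 2465 = 1886. x_4 = 1886^2 mod 2465 = 1. x_4 = 1 but x_3 ≠ ±1, a nontrivial square root of 1 — 1609 is a witness and 2465 is composite.
Base 2225: x_0 = 2225^77 mod 2465 = 1090. x_0 is neither 1 nor 2464, so continue squaring. x_1 = 1090^2 mod 2465 = 2435. x_2 = 2435^2 mod 2465 = 900. x_3 = 900^2 mod 2465 = 1480. x_4 = 1480^2 mod 2465 = 1480. Reached i = s−1 = 4 without hitting −1: 2225 is a Miller–Rabin witness and 2465 is composite.
The smallest witness among the given bases is 1609.

1609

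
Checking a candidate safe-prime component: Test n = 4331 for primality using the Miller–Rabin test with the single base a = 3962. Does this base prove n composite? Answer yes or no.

no

n − 1 = 4330 = 2^1 · 2165, so s = 1 and d = 2165.
x_0 = 3962^2165 mod 4331 = 1.
x_0 = 1, so 3962 is not a witness.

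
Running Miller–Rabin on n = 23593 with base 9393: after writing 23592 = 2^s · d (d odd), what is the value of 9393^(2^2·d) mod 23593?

n − 1 = 23592 = 2^3 · 2949, so s = 3 and d = 2949.
x_0 = 9393^2949 mod 23593 = 6431.
x_1 = 6431^2 mod 23593 = 22825.
x_2 = 22825^2 mod 23593 = 23592.

23592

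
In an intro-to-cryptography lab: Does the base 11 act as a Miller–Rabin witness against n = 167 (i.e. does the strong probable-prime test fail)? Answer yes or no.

n − 1 = 166 = 2^1 · 83, so s = 1 and d = 83.
Repeated squaring mod 167: 11^1 ≡ 11, 11^2 ≡ 121, 11^4 ≡ 112, 11^8 ≡ 19, 11^16 ≡ 27, 11^32 ≡ 61, 11^64 ≡ 47.
83 = 64 + 16 + 2 + 1, so 11^83 ≡ 47·27·121·11 ≡ 1 (mod 167).
x_0 = 11^83 mod 167 = 1.
x_0 = 1, so 11 is not a witness.

no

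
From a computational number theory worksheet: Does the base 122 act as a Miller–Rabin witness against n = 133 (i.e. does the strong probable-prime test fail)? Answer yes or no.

n − 1 = 132 = 2^2 · 33, so s = 2 and d = 33.
x_0 = 122^33 mod 133 = 132.
x_0 = 132 ≡ −1, so 122 is not a witness.

no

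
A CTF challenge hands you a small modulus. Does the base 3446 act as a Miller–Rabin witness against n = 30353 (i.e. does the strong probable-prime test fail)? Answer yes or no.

n − 1 = 30352 = 2^4 · 1897, so s = 4 and d = 1897.
x_0 = 3446^1897 mod 30353 = 5737.
x_0 is neither 1 nor 30352, so continue squaring.
x_1 = 5737^2 mod 30353 = 10517.
x_2 = 10517^2 mod 30353 = 957.
x_3 = 957^2 mod 30353 = 5259.
Reached i = s−1 = 3 without hitting −1: 3446 is a Miller–Rabin witness and 30353 is composite.

yes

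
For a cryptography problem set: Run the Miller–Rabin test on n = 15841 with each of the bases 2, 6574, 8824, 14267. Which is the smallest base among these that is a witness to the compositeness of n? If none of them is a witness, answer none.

none

n − 1 = 15840 = 2^5 · 495, so s = 5 and d = 495.
Base 2: x_0 = 2^495 mod 15841 = 1. x_0 = 1, so 2 is not a witness.
Base 6574: x_0 = 6574^495 mod 15841 = 1. x_0 = 1, so 6574 is not a witness.
Base 8824: x_0 = 8824^495 mod 15841 = 1. x_0 = 1, so 8824 is not a witness.
Base 14267: x_0 = 14267^495 mod 15841 = 1. x_0 = 1, so 14267 is not a witness.
No listed base is a witness for 15841.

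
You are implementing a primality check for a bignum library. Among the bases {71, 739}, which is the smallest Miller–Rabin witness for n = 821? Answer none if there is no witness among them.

none

n − 1 = 820 = 2^2 · 205, so s = 2 and d = 205.
Base 71: x_0 = 71^205 mod 821 = 820. x_0 = 820 ≡ −1, so 71 is not a witness.
Base 739: x_0 = 739^205 mod 821 = 295. x_0 is neither 1 nor 820, so continue squaring. x_1 = 295^2 mod 821 = 820. x_1 ≡ −1, so 739 is not a witness.
No listed base is a witness for 821.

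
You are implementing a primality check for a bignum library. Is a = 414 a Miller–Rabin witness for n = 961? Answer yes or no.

n − 1 = 960 = 2^6 · 15, so s = 6 and d = 15.
Repeated squaring mod 961: 414^1 ≡ 414, 414^2 ≡ 338, 414^4 ≡ 846, 414^8 ≡ 732.
15 = 8 + 4 + 2 + 1, so 414^15 ≡ 732·846·338·414 ≡ 960 (mod 961).
x_0 = 414^15 mod 961 = 960.
x_0 = 960 ≡ −1, so 414 is not a witness.

no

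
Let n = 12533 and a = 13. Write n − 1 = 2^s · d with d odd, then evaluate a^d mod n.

n − 1 = 12532 = 2^2 · 3133, so s = 2 and d = 3133.
13^3133 mod 12533 = 4949.

4949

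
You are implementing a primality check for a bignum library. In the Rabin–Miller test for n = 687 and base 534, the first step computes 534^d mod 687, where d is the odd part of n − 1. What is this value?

n − 1 = 686 = 2^1 · 343, so s = 1 and d = 343.
534^343 mod 687 = 534.

534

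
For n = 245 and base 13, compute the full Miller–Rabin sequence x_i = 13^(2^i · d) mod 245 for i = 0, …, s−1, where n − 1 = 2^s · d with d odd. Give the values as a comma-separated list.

118, 204

n − 1 = 244 = 2^2 · 61, so s = 2 and d = 61.
x_0 = 13^61 mod 245 = 118.
x_1 = 118^2 mod 245 = 204.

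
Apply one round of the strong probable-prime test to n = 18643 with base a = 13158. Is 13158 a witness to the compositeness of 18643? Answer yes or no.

yes

n − 1 = 18642 = 2^1 · 9321, so s = 1 and d = 9321.
Repeated squaring mod 18643: 13158^1 ≡ 13158, 13158^2 ≡ 14066, 13158^4 ≡ 12840, 13158^8 ≡ 5551, 13158^16 ≡ 15365, 13158^32 ≡ 6916, 13158^64 ≡ 11761, 13158^128 ≡ 8704, 13158^256 ≡ 13107, 13158^512 ≡ 16847, 13158^1024 ≡ 377, 13158^2048 ≡ 11628, 13158^4096 ≡ 11348, 13158^8192 ≡ 9903.
9321 = 8192 + 1024 + 64 + 32 + 8 + 1, so 13158^9321 ≡ 9903·377·11761·6916·5551·13158 ≡ 15595 (mod 18643).
x_0 = 13158^9321 mod 18643 = 15595.
x_0 ∉ {1, 18642} and s = 1, so 13158 is a Miller–Rabin witness and 18643 is composite.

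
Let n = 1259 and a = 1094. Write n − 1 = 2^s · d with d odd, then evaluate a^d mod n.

1

n − 1 = 1258 = 2^1 · 629, so s = 1 and d = 629.
1094^629 mod 1259 = 1.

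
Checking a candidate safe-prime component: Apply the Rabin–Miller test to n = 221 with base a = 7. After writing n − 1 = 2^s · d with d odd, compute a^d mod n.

n − 1 = 220 = 2^2 · 55, so s = 2 and d = 55.
7^55 mod 221 = 97.

97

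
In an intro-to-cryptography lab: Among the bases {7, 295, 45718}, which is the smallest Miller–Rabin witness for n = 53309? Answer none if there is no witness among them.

none

n − 1 = 53308 = 2^2 · 13327, so s = 2 and d = 13327.
Base 7: x_0 = 7^13327 mod 53309 = 53308. x_0 = 53308 ≡ −1, so 7 is not a witness.
Base 295: x_0 = 295^13327 mod 53309 = 6302. x_0 is neither 1 nor 53308, so continue squaring. x_1 = 6302^2 mod 53309 = 53308. x_1 ≡ −1, so 295 is not a witness.
Base 45718: x_0 = 45718^13327 mod 53309 = 47007. x_0 is neither 1 nor 53308, so continue squaring. x_1 = 47007^2 mod 53309 = 53308. x_1 ≡ −1, so 45718 is not a witness.
No listed base is a witness for 53309.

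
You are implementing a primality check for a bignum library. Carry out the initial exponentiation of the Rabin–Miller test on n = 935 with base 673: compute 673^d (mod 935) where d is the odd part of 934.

n − 1 = 934 = 2^1 · 467, so s = 1 and d = 467.
673^467 mod 935 = 337.

337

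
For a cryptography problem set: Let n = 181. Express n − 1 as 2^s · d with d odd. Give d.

45

Halving: 180 → 90 → 45; 45 is odd.
So 180 = 2^2 · 45.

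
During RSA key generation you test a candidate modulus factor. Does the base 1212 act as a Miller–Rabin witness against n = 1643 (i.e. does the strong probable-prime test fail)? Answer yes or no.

yes

n − 1 = 1642 = 2^1 · 821, so s = 1 and d = 821.
x_0 = 1212^821 mod 1643 = 261.
x_0 ∉ {1, 1642} and s = 1, so 1212 is a Miller–Rabin witness and 1643 is composite.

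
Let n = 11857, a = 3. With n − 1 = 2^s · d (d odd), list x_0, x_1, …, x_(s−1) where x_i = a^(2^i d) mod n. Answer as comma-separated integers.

11805, 2704, 7704, 7331

n − 1 = 11856 = 2^4 · 741, so s = 4 and d = 741.
x_0 = 3^741 mod 11857 = 11805.
x_1 = 11805^2 mod 11857 = 2704.
x_2 = 2704^2 mod 11857 = 7704.
x_3 = 7704^2 mod 11857 = 7331.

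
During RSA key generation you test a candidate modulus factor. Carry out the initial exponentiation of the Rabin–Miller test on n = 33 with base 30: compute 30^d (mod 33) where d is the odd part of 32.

n − 1 = 32 = 2^5 · 1, so s = 5 and d = 1.
30^1 mod 33 = 30.

30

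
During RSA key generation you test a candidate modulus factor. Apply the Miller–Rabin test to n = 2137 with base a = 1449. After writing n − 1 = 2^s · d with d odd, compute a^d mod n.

n − 1 = 2136 = 2^3 · 267, so s = 3 and d = 267.
1449^267 mod 2137 = 1508.

1508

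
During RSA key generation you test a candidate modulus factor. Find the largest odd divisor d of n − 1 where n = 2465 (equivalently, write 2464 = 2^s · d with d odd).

77

Halving: 2464 → 1232 → 616 → 308 → 154 → 77; 77 is odd.
So 2464 = 2^5 · 77.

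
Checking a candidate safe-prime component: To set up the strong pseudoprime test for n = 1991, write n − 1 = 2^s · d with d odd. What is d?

Halving: 1990 → 995; 995 is odd.
So 1990 = 2^1 · 995.

995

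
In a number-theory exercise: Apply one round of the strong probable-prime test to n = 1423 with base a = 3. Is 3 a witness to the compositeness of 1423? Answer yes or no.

n − 1 = 1422 = 2^1 · 711, so s = 1 and d = 711.
x_0 = 3^711 mod 1423 = 1422.
x_0 = 1422 ≡ −1, so 3 is not a witness.

no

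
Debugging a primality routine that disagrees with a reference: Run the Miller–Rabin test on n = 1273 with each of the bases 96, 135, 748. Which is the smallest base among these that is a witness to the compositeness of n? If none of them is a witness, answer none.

n − 1 = 1272 = 2^3 · 159, so s = 3 and d = 159.
Base 96: x_0 = 96^159 mod 1273 = 1. x_0 = 1, so 96 is not a witness.
Base 135: x_0 = 135^159 mod 1273 = 202. x_0 is neither 1 nor 1272, so continue squaring. x_1 = 202^2 mod 1273 = 68. x_2 = 68^2 mod 1273 = 805. Reached i = s−1 = 2 without hitting −1: 135 is a Miller–Rabin witness and 1273 is composite.
Base 748: x_0 = 748^159 mod 1273 = 780. x_0 is neither 1 nor 1272, so continue squaring. x_1 = 780^2 mod 1273 = 1179. x_2 = 1179^2 mod 1273 = 1198. Reached i = s−1 = 2 without hitting −1: 748 is a Miller–Rabin witness and 1273 is composite.
The smallest witness among the given bases is 135.

135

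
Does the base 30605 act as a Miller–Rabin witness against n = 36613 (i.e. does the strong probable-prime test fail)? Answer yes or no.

n − 1 = 36612 = 2^2 · 9153, so s = 2 and d = 9153.
x_0 = 30605^9153 mod 36613 = 35491.
x_0 is neither 1 nor 36612, so continue squaring.
x_1 = 35491^2 mod 36613 = 14042.
Reached i = s−1 = 1 without hitting −1: 30605 is a Miller–Rabin witness and 36613 is composite.

yes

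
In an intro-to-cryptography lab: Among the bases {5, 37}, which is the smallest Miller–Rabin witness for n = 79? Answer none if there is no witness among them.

n − 1 = 78 = 2^1 · 39, so s = 1 and d = 39.
Base 5: x_0 = 5^39 mod 79 = 1. x_0 = 1, so 5 is not a witness.
Base 37: x_0 = 37^39 mod 79 = 78. x_0 = 78 ≡ −1, so 37 is not a witness.
No listed base is a witness for 79.

none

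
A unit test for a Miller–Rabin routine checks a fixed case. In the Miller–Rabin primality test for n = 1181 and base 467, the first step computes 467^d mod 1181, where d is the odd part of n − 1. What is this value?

243

n − 1 = 1180 = 2^2 · 295, so s = 2 and d = 295.
467^295 mod 1181 = 243.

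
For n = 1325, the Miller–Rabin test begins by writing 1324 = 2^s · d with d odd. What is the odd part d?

331

Halving: 1324 → 662 → 331; 331 is odd.
So 1324 = 2^2 · 331.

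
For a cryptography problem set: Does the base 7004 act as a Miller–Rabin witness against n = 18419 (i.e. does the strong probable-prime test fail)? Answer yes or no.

yes

n − 1 = 18418 = 2^1 · 9209, so s = 1 and d = 9209.
x_0 = 7004^9209 mod 18419 = 17303.
x_0 ∉ {1, 18418} and s = 1, so 7004 is a Miller–Rabin witness and 18419 is composite.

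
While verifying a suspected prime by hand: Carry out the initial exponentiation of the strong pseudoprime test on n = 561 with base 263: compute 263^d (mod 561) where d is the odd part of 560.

n − 1 = 560 = 2^4 · 35, so s = 4 and d = 35.
Repeated squaring mod 561: 263^1 ≡ 263, 263^2 ≡ 166, 263^4 ≡ 67, 263^8 ≡ 1, 263^16 ≡ 1, 263^32 ≡ 1.
35 = 32 + 2 + 1, so 263^35 ≡ 1·166·263 ≡ 461 (mod 561).

461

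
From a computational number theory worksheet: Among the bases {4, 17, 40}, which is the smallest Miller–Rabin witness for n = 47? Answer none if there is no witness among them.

none

n − 1 = 46 = 2^1 · 23, so s = 1 and d = 23.
Base 4: x_0 = 4^23 mod 47 = 1. x_0 = 1, so 4 is not a witness.
Base 17: x_0 = 17^23 mod 47 = 1. x_0 = 1, so 17 is not a witness.
Base 40: x_0 = 40^23 mod 47 = 46. x_0 = 46 ≡ −1, so 40 is not a witness.
No listed base is a witness for 47.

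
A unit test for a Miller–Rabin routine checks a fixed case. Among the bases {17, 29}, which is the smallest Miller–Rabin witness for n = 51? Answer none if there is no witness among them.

17

n − 1 = 50 = 2^1 · 25, so s = 1 and d = 25.
Base 17: x_0 = 17^25 mod 51 = 17. x_0 ∉ {1, 50} and s = 1, so 17 is a Miller–Rabin witness and 51 is composite.
Base 29: x_0 = 29^25 mod 51 = 5. x_0 ∉ {1, 50} and s = 1, so 29 is a Miller–Rabin witness and 51 is composite.
The smallest witness among the given bases is 17.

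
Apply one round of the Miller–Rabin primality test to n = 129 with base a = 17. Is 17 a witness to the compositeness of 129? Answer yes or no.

yes

n − 1 = 128 = 2^7 · 1, so s = 7 and d = 1.
x_0 = 17^1 mod 129 = 17.
x_0 is neither 1 nor 128, so continue squaring.
x_1 = 17^2 mod 129 = 31.
x_2 = 31^2 mod 129 = 58.
x_3 = 58^2 mod 129 = 10.
x_4 = 10^2 mod 129 = 100.
x_5 = 100^2 mod 129 = 67.
x_6 = 67^2 mod 129 = 103.
Reached i = s−1 = 6 without hitting −1: 17 is a Miller–Rabin witness and 129 is composite.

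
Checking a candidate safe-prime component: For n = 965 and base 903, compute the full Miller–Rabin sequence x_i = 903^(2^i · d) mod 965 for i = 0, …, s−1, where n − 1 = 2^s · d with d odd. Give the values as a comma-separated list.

903, 949

n − 1 = 964 = 2^2 · 241, so s = 2 and d = 241.
x_0 = 903^241 mod 965 = 903.
x_1 = 903^2 mod 965 = 949.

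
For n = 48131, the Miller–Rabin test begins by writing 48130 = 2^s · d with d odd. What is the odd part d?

24065

Halving: 48130 → 24065; 24065 is odd.
So 48130 = 2^1 · 24065.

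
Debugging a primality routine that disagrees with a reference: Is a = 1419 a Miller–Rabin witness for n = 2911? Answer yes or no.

no

n − 1 = 2910 = 2^1 · 1455, so s = 1 and d = 1455.
Repeated squaring mod 2911: 1419^1 ≡ 1419, 1419^2 ≡ 2060, 1419^4 ≡ 2273, 1419^8 ≡ 2415, 1419^16 ≡ 1492, 1419^32 ≡ 2060, 1419^64 ≡ 2273, 1419^128 ≡ 2415, 1419^256 ≡ 1492, 1419^512 ≡ 2060, 1419^1024 ≡ 2273.
1455 = 1024 + 256 + 128 + 32 + 8 + 4 + 2 + 1, so 1419^1455 ≡ 2273·1492·2415·2060·2415·2273·2060·1419 ≡ 2910 (mod 2911).
x_0 = 1419^1455 mod 2911 = 2910.
x_0 = 2910 ≡ −1, so 1419 is not a witness.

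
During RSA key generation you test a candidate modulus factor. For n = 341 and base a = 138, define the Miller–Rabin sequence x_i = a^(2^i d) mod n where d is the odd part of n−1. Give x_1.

67

n − 1 = 340 = 2^2 · 85, so s = 2 and d = 85.
x_0 = 138^85 mod 341 = 87.
x_1 = 87^2 mod 341 = 67.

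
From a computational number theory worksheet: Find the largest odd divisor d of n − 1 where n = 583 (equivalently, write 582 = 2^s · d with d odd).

Halving: 582 → 291; 291 is odd.
So 582 = 2^1 · 291.

291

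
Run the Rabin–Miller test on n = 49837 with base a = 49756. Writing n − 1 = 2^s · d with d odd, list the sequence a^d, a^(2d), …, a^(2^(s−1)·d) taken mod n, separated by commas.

n − 1 = 49836 = 2^2 · 12459, so s = 2 and d = 12459.
x_0 = 49756^12459 mod 49837 = 49047.
x_1 = 49047^2 mod 49837 = 26056.

49047, 26056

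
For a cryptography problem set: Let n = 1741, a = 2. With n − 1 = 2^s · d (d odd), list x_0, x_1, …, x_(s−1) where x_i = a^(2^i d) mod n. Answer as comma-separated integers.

n − 1 = 1740 = 2^2 · 435, so s = 2 and d = 435.
x_0 = 2^435 mod 1741 = 59.
x_1 = 59^2 mod 1741 = 1740.

59, 1740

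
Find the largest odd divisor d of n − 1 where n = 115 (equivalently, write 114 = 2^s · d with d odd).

Halving: 114 → 57; 57 is odd.
So 114 = 2^1 · 57.

57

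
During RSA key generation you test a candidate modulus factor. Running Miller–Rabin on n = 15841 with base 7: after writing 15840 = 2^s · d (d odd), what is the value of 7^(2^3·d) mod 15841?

6790

n − 1 = 15840 = 2^5 · 495, so s = 5 and d = 495.
x_0 = 7^495 mod 15841 = 12432.
x_1 = 12432^2 mod 15841 = 9828.
x_2 = 9828^2 mod 15841 = 7007.
x_3 = 7007^2 mod 15841 = 6790.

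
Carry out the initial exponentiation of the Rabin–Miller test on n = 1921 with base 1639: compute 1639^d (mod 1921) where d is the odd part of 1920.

n − 1 = 1920 = 2^7 · 15, so s = 7 and d = 15.
Repeated squaring mod 1921: 1639^1 ≡ 1639, 1639^2 ≡ 763, 1639^4 ≡ 106, 1639^8 ≡ 1631.
15 = 8 + 4 + 2 + 1, so 1639^15 ≡ 1631·106·763·1639 ≡ 56 (mod 1921).

56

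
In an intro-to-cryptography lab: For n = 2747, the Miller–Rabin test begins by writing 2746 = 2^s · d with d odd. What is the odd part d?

Halving: 2746 → 1373; 1373 is odd.
So 2746 = 2^1 · 1373.

1373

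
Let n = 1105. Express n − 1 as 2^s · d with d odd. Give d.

Halving: 1104 → 552 → 276 → 138 → 69; 69 is odd.
So 1104 = 2^4 · 69.

69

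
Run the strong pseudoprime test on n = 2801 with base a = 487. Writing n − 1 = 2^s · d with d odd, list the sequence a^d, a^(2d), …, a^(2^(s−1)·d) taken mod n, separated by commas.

n − 1 = 2800 = 2^4 · 175, so s = 4 and d = 175.
x_0 = 487^175 mod 2801 = 1984.
x_1 = 1984^2 mod 2801 = 851.
x_2 = 851^2 mod 2801 = 1543.
x_3 = 1543^2 mod 2801 = 2800.

1984, 851, 1543, 2800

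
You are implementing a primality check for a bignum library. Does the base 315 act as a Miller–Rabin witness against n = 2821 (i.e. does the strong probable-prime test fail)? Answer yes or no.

yes

n − 1 = 2820 = 2^2 · 705, so s = 2 and d = 705.
x_0 = 315^705 mod 2821 = 2016.
x_0 is neither 1 nor 2820, so continue squaring.
x_1 = 2016^2 mod 2821 = 2016.
Reached i = s−1 = 1 without hitting −1: 315 is a Miller–Rabin witness and 2821 is composite.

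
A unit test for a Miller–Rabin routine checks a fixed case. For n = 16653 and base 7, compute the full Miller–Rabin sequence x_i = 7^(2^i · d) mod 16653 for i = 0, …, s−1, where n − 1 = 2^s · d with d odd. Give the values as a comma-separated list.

n − 1 = 16652 = 2^2 · 4163, so s = 2 and d = 4163.
x_0 = 7^4163 mod 16653 = 13132.
x_1 = 13132^2 mod 16653 = 7609.

13132, 7609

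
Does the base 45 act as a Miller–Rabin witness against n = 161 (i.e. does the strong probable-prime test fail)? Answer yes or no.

yes

n − 1 = 160 = 2^5 · 5, so s = 5 and d = 5.
Repeated squaring mod 161: 45^1 ≡ 45, 45^2 ≡ 93, 45^4 ≡ 116.
5 = 4 + 1, so 45^5 ≡ 116·45 ≡ 68 (mod 161).
x_0 = 45^5 mod 161 = 68.
x_0 is neither 1 nor 160, so continue squaring.
x_1 = 68^2 mod 161 = 116.
x_2 = 116^2 mod 161 = 93.
x_3 = 93^2 mod 161 = 116.
x_4 = 116^2 mod 161 = 93.
Reached i = s−1 = 4 without hitting −1: 45 is a Miller–Rabin witness and 161 is composite.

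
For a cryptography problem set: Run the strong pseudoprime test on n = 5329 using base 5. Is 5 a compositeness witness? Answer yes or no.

yes

n − 1 = 5328 = 2^4 · 333, so s = 4 and d = 333.
Repeated squaring mod 5329: 5^1 ≡ 5, 5^2 ≡ 25, 5^4 ≡ 625, 5^8 ≡ 1608, 5^16 ≡ 1099, 5^32 ≡ 3447, 5^64 ≡ 3468, 5^128 ≡ 4800, 5^256 ≡ 2733.
333 = 256 + 64 + 8 + 4 + 1, so 5^333 ≡ 2733·3468·1608·625·5 ≡ 793 (mod 5329).
x_0 = 5^333 mod 5329 = 793.
x_0 is neither 1 nor 5328, so continue squaring.
x_1 = 793^2 mod 5329 = 27.
x_2 = 27^2 mod 5329 = 729.
x_3 = 729^2 mod 5329 = 3870.
Reached i = s−1 = 3 without hitting −1: 5 is a Miller–Rabin witness and 5329 is composite.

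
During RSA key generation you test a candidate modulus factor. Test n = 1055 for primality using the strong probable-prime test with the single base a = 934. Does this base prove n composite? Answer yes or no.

yes

n − 1 = 1054 = 2^1 · 527, so s = 1 and d = 527.
x_0 = 934^527 mod 1055 = 129.
x_0 ∉ {1, 1054} and s = 1, so 934 is a Miller–Rabin witness and 1055 is composite.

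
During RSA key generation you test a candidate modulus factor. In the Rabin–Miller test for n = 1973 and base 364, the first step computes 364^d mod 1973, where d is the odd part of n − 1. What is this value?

n − 1 = 1972 = 2^2 · 493, so s = 2 and d = 493.
364^493 mod 1973 = 259.

259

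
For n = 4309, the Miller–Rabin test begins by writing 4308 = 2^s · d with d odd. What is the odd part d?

1077

Halving: 4308 → 2154 → 1077; 1077 is odd.
So 4308 = 2^2 · 1077.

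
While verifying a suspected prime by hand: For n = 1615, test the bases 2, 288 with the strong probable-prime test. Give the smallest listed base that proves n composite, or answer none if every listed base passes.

n − 1 = 1614 = 2^1 · 807, so s = 1 and d = 807.
Base 2: x_0 = 2^807 mod 1615 = 468. x_0 ∉ {1, 1614} and s = 1, so 2 is a Miller–Rabin witness and 1615 is composite.
Base 288: x_0 = 288^807 mod 1615 = 1342. x_0 ∉ {1, 1614} and s = 1, so 288 is a Miller–Rabin witness and 1615 is composite.
The smallest witness among the given bases is 2.

2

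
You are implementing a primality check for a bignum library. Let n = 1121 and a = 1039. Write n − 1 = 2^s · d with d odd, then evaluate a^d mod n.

877

n − 1 = 1120 = 2^5 · 35, so s = 5 and d = 35.
1039^35 mod 1121 = 877.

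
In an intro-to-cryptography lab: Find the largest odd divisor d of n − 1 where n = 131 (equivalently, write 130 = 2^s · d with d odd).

65

Halving: 130 → 65; 65 is odd.
So 130 = 2^1 · 65.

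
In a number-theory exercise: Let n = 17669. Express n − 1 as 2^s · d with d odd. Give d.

4417

Halving: 17668 → 8834 → 4417; 4417 is odd.
So 17668 = 2^2 · 4417.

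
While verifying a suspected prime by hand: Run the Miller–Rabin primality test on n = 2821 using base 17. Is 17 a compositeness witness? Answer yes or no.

n − 1 = 2820 = 2^2 · 705, so s = 2 and d = 705.
x_0 = 17^705 mod 2821 = 2820.
x_0 = 2820 ≡ −1, so 17 is not a witness.

no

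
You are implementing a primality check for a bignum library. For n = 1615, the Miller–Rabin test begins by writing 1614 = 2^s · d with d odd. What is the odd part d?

807

Halving: 1614 → 807; 807 is odd.
So 1614 = 2^1 · 807.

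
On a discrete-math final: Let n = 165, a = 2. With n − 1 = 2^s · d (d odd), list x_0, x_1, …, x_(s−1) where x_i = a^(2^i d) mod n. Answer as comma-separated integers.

n − 1 = 164 = 2^2 · 41, so s = 2 and d = 41.
x_0 = 2^41 mod 165 = 2.
x_1 = 2^2 mod 165 = 4.

2, 4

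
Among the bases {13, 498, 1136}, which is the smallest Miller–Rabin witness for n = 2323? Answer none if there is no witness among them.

13

n − 1 = 2322 = 2^1 · 1161, so s = 1 and d = 1161.
Base 13: x_0 = 13^1161 mod 2323 = 121. x_0 ∉ {1, 2322} and s = 1, so 13 is a Miller–Rabin witness and 2323 is composite.
Base 498: x_0 = 498^1161 mod 2323 = 2172. x_0 ∉ {1, 2322} and s = 1, so 498 is a Miller–Rabin witness and 2323 is composite.
Base 1136: x_0 = 1136^1161 mod 2323 = 1797. x_0 ∉ {1, 2322} and s = 1, so 1136 is a Miller–Rabin witness and 2323 is composite.
The smallest witness among the given bases is 13.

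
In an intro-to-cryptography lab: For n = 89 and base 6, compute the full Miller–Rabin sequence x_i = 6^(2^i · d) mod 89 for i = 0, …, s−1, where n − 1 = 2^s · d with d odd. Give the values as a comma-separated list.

n − 1 = 88 = 2^3 · 11, so s = 3 and d = 11.
x_0 = 6^11 mod 89 = 37.
x_1 = 37^2 mod 89 = 34.
x_2 = 34^2 mod 89 = 88.

37, 34, 88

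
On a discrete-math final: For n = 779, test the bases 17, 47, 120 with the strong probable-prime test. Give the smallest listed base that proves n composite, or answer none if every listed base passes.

n − 1 = 778 = 2^1 · 389, so s = 1 and d = 389.
Base 17: x_0 = 17^389 mod 779 = 384. x_0 ∉ {1, 778} and s = 1, so 17 is a Miller–Rabin witness and 779 is composite.
Base 47: x_0 = 47^389 mod 779 = 309. x_0 ∉ {1, 778} and s = 1, so 47 is a Miller–Rabin witness and 779 is composite.
Base 120: x_0 = 120^389 mod 779 = 454. x_0 ∉ {1, 778} and s = 1, so 120 is a Miller–Rabin witness and 779 is composite.
The smallest witness among the given bases is 17.

17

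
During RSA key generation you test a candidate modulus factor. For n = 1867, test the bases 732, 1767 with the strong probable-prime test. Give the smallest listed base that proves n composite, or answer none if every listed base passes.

none

n − 1 = 1866 = 2^1 · 933, so s = 1 and d = 933.
Base 732: x_0 = 732^933 mod 1867 = 1. x_0 = 1, so 732 is not a witness.
Base 1767: x_0 = 1767^933 mod 1867 = 1866. x_0 = 1866 ≡ −1, so 1767 is not a witness.
No listed base is a witness for 1867.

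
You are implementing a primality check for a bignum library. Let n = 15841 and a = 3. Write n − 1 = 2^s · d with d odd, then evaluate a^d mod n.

n − 1 = 15840 = 2^5 · 495, so s = 5 and d = 495.
Repeated squaring mod 15841: 3^1 ≡ 3, 3^2 ≡ 9, 3^4 ≡ 81, 3^8 ≡ 6561, 3^16 ≡ 6724, 3^32 ≡ 1962, 3^64 ≡ 81, 3^128 ≡ 6561, 3^256 ≡ 6724.
495 = 256 + 128 + 64 + 32 + 8 + 4 + 2 + 1, so 3^495 ≡ 6724·6561·81·1962·6561·81·9·3 ≡ 12802 (mod 15841).

12802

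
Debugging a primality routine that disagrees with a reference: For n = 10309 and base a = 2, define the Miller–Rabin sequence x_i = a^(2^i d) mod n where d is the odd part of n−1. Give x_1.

n − 1 = 10308 = 2^2 · 2577, so s = 2 and d = 2577.
x_0 = 2^2577 mod 10309 = 6245.
x_1 = 6245^2 mod 10309 = 1078.

1078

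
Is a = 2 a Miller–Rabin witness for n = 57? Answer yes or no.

yes

n − 1 = 56 = 2^3 · 7, so s = 3 and d = 7.
x_0 = 2^7 mod 57 = 14.
x_0 is neither 1 nor 56, so continue squaring.
x_1 = 14^2 mod 57 = 25.
x_2 = 25^2 mod 57 = 55.
Reached i = s−1 = 2 without hitting −1: 2 is a Miller–Rabin witness and 57 is composite.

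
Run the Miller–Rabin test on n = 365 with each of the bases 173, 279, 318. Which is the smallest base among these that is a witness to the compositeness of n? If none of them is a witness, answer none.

n − 1 = 364 = 2^2 · 91, so s = 2 and d = 91.
Base 173: x_0 = 173^91 mod 365 = 192. x_0 is neither 1 nor 364, so continue squaring. x_1 = 192^2 mod 365 = 364. x_1 ≡ −1, so 173 is not a witness.
Base 279: x_0 = 279^91 mod 365 = 59. x_0 is neither 1 nor 364, so continue squaring. x_1 = 59^2 mod 365 = 196. Reached i = s−1 = 1 without hitting −1: 279 is a Miller–Rabin witness and 365 is composite.
Base 318: x_0 = 318^91 mod 365 = 247. x_0 is neither 1 nor 364, so continue squaring. x_1 = 247^2 mod 365 = 54. Reached i = s−1 = 1 without hitting −1: 318 is a Miller–Rabin witness and 365 is composite.
The smallest witness among the given bases is 279.

279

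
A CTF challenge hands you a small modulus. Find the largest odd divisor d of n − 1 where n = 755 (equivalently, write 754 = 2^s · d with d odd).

377

Halving: 754 → 377; 377 is odd.
So 754 = 2^1 · 377.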